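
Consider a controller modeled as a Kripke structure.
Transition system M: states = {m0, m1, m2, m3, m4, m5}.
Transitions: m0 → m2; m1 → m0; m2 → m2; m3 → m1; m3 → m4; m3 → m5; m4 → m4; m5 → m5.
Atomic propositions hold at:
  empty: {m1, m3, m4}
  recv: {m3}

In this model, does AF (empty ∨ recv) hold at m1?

Sat(empty ∨ recv) = {m1, m3, m4}
AF (empty ∨ recv): least fixpoint, start Z0 = {m1, m3, m4}, add states with every successor in Z. Already a fixed point.
Sat(AF (empty ∨ recv)) = {m1, m3, m4}
m1 ∈ Sat(AF (empty ∨ recv)) = {m1, m3, m4}, so the formula holds at m1.

Yes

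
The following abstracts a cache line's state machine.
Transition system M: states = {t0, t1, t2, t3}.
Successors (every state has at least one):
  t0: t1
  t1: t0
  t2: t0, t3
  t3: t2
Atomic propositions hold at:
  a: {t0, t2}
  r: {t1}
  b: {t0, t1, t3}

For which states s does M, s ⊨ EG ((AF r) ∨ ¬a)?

{t0, t1}

AF r: least fixpoint, start Z0 = {t1}, add states with every successor in Z. Z1 = {t0, t1}; fixed.
Sat(AF r) = {t0, t1}
Sat(¬a) = {t1, t3}
Sat((AF r) ∨ ¬a) = {t0, t1, t3}
EG ((AF r) ∨ ¬a): greatest fixpoint, start Z0 = {t0, t1, t3}, keep only states in Sat with some successor in Z. Z1 = {t0, t1}; fixed.
Sat(EG ((AF r) ∨ ¬a)) = {t0, t1}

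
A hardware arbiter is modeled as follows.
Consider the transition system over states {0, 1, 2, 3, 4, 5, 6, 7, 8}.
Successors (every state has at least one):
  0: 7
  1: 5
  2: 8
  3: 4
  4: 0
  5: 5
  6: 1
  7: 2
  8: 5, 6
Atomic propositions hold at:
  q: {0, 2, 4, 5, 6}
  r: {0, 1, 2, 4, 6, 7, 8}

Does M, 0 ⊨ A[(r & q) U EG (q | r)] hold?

Sat(r & q) = {0, 2, 4, 6}
Sat(q | r) = {0, 1, 2, 4, 5, 6, 7, 8}
EG (q | r): greatest fixpoint, start Z0 = {0, 1, 2, 4, 5, 6, 7, 8}, keep only states in Sat with some successor in Z. Already a fixed point.
Sat(EG (q | r)) = {0, 1, 2, 4, 5, 6, 7, 8}
A[(r & q) U EG (q | r)]: least fixpoint, start Z0 = Sat(EG (q | r)) = {0, 1, 2, 4, 5, 6, 7, 8}, add states in Sat(r & q) with every successor in Z. Already a fixed point.
Sat(A[(r & q) U EG (q | r)]) = {0, 1, 2, 4, 5, 6, 7, 8}
0 ∈ Sat(A[(r & q) U EG (q | r)]) = {0, 1, 2, 4, 5, 6, 7, 8}, so the formula holds at 0.

Yes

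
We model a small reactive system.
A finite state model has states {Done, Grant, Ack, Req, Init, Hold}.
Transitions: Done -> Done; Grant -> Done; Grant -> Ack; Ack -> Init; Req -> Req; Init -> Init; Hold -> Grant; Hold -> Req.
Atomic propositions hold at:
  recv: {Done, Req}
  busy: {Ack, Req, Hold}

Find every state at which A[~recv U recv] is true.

{Done, Req}

Sat(~recv) = {Grant, Ack, Init, Hold}
A[~recv U recv]: least fixpoint, start Z0 = Sat(recv) = {Done, Req}, add states in Sat(~recv) with every successor in Z. Already a fixed point.
Sat(A[~recv U recv]) = {Done, Req}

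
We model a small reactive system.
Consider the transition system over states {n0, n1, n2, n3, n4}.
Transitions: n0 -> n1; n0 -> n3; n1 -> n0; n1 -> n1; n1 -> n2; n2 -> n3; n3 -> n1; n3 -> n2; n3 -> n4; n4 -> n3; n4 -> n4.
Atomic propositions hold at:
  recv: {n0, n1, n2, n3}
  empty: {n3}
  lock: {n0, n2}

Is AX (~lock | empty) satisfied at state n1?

No

Sat(~lock) = {n1, n3, n4}
Sat(~lock | empty) = {n1, n3, n4}
Sat(AX (~lock | empty)) = {s : every successor in {n1, n3, n4}} = {n0, n2, n4}
n1 ∉ Sat(AX (~lock | empty)) = {n0, n2, n4}, so the formula does not hold at n1.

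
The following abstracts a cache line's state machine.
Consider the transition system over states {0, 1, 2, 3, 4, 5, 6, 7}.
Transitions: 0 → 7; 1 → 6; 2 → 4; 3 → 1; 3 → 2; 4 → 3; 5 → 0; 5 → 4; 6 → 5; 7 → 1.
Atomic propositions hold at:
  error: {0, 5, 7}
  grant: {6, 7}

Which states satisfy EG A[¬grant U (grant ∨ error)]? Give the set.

{0, 1, 5, 6, 7}

Sat(¬grant) = {0, 1, 2, 3, 4, 5}
Sat(grant ∨ error) = {0, 5, 6, 7}
A[¬grant U (grant ∨ error)]: least fixpoint, start Z0 = Sat((grant ∨ error)) = {0, 5, 6, 7}, add states in Sat(¬grant) with every successor in Z. Z1 = {0, 1, 5, 6, 7}; fixed.
Sat(A[¬grant U (grant ∨ error)]) = {0, 1, 5, 6, 7}
EG A[¬grant U (grant ∨ error)]: greatest fixpoint, start Z0 = {0, 1, 5, 6, 7}, keep only states in Sat with some successor in Z. Already a fixed point.
Sat(EG A[¬grant U (grant ∨ error)]) = {0, 1, 5, 6, 7}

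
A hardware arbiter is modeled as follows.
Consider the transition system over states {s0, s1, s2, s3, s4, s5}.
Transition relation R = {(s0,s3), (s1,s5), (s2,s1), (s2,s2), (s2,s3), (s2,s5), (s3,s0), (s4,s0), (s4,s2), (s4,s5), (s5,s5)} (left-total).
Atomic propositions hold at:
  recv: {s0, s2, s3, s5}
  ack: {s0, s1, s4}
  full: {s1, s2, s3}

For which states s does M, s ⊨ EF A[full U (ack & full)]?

{s1, s2, s4}

Sat(ack & full) = {s1}
A[full U (ack & full)]: least fixpoint, start Z0 = Sat((ack & full)) = {s1}, add states in Sat(full) with every successor in Z. Already a fixed point.
Sat(A[full U (ack & full)]) = {s1}
EF A[full U (ack & full)]: least fixpoint, start Z0 = {s1}, add states with some successor in Z. Z1 = {s1, s2}; Z2 = {s1, s2, s4}; fixed.
Sat(EF A[full U (ack & full)]) = {s1, s2, s4}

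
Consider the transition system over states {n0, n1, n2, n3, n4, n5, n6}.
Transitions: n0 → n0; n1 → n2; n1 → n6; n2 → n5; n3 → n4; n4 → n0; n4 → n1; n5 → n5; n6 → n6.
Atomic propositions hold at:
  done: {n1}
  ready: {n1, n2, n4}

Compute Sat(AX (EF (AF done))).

{n3}

AF done: least fixpoint, start Z0 = {n1}, add states with every successor in Z. Already a fixed point.
Sat(AF done) = {n1}
EF (AF done): least fixpoint, start Z0 = {n1}, add states with some successor in Z. Z1 = {n1, n4}; Z2 = {n1, n3, n4}; fixed.
Sat(EF (AF done)) = {n1, n3, n4}
Sat(AX (EF (AF done))) = {s : every successor in {n1, n3, n4}} = {n3}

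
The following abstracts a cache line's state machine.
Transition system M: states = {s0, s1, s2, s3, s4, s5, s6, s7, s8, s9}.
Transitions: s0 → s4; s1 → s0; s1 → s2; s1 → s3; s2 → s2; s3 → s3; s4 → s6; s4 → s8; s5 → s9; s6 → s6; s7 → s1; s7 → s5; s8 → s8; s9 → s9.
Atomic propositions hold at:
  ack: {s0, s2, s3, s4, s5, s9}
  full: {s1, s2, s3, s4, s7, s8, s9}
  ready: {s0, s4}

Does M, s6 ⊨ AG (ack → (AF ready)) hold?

AF ready: least fixpoint, start Z0 = {s0, s4}, add states with every successor in Z. Already a fixed point.
Sat(AF ready) = {s0, s4}
Sat(ack → (AF ready)) = {s0, s1, s4, s6, s7, s8}
AG (ack → (AF ready)): greatest fixpoint, start Z0 = {s0, s1, s4, s6, s7, s8}, keep only states in Sat with every successor in Z. Z1 = {s0, s4, s6, s8}; fixed.
Sat(AG (ack → (AF ready))) = {s0, s4, s6, s8}
s6 ∈ Sat(AG (ack → (AF ready))) = {s0, s4, s6, s8}, so the formula holds at s6.

Yes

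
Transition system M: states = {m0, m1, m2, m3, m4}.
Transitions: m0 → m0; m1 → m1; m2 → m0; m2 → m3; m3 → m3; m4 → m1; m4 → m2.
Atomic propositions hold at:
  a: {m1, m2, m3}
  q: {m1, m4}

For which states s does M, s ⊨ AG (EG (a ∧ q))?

Sat(a ∧ q) = {m1}
EG (a ∧ q): greatest fixpoint, start Z0 = {m1}, keep only states in Sat with some successor in Z. Already a fixed point.
Sat(EG (a ∧ q)) = {m1}
AG (EG (a ∧ q)): greatest fixpoint, start Z0 = {m1}, keep only states in Sat with every successor in Z. Already a fixed point.
Sat(AG (EG (a ∧ q))) = {m1}

{m1}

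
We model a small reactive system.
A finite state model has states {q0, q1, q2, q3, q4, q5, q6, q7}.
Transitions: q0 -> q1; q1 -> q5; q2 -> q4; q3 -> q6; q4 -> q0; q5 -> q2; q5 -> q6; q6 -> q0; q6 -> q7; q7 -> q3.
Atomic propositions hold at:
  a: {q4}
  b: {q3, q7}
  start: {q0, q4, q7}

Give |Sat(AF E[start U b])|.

E[start U b]: least fixpoint, start Z0 = Sat(b) = {q3, q7}, add states in Sat(start) with some successor in Z. Already a fixed point.
Sat(E[start U b]) = {q3, q7}
AF E[start U b]: least fixpoint, start Z0 = {q3, q7}, add states with every successor in Z. Already a fixed point.
Sat(AF E[start U b]) = {q3, q7}
|Sat(AF E[start U b])| = |{q3, q7}| = 2.

2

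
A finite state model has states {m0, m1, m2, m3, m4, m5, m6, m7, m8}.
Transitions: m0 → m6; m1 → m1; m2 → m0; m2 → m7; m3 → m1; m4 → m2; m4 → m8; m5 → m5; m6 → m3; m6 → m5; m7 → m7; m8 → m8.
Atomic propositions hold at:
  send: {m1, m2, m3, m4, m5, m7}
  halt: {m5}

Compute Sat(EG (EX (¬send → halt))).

Sat(¬send) = {m0, m6, m8}
Sat(¬send → halt) = {m1, m2, m3, m4, m5, m7}
Sat(EX (¬send → halt)) = {s : some successor in {m1, m2, m3, m4, m5, m7}} = {m1, m2, m3, m4, m5, m6, m7}
EG (EX (¬send → halt)): greatest fixpoint, start Z0 = {m1, m2, m3, m4, m5, m6, m7}, keep only states in Sat with some successor in Z. Already a fixed point.
Sat(EG (EX (¬send → halt))) = {m1, m2, m3, m4, m5, m6, m7}

{m1, m2, m3, m4, m5, m6, m7}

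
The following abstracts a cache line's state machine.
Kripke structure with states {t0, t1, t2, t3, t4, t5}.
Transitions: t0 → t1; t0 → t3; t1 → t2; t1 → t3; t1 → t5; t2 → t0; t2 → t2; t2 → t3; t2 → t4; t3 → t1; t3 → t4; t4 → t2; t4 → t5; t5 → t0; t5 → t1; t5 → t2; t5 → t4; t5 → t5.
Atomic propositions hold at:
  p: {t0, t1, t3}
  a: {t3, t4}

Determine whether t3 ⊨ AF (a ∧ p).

Yes

Sat(a ∧ p) = {t3}
AF (a ∧ p): least fixpoint, start Z0 = {t3}, add states with every successor in Z. Already a fixed point.
Sat(AF (a ∧ p)) = {t3}
t3 ∈ Sat(AF (a ∧ p)) = {t3}, so the formula holds at t3.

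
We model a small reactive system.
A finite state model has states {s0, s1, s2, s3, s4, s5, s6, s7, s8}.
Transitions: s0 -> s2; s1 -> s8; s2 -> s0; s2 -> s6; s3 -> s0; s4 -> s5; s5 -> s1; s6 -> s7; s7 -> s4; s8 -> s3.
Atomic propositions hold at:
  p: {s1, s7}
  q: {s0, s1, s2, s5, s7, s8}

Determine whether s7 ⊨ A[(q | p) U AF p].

Sat(q | p) = {s0, s1, s2, s5, s7, s8}
AF p: least fixpoint, start Z0 = {s1, s7}, add states with every successor in Z. Z1 = {s1, s5, s6, s7}; Z2 = {s1, s4, s5, s6, s7}; fixed.
Sat(AF p) = {s1, s4, s5, s6, s7}
A[(q | p) U AF p]: least fixpoint, start Z0 = Sat(AF p) = {s1, s4, s5, s6, s7}, add states in Sat(q | p) with every successor in Z. Already a fixed point.
Sat(A[(q | p) U AF p]) = {s1, s4, s5, s6, s7}
s7 ∈ Sat(A[(q | p) U AF p]) = {s1, s4, s5, s6, s7}, so the formula holds at s7.

Yes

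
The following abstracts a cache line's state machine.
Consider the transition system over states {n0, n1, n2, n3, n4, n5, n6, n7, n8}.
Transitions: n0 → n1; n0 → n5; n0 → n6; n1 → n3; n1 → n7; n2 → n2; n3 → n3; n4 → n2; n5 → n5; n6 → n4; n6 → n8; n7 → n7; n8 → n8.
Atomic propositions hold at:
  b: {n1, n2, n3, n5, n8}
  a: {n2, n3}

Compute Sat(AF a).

{n2, n3, n4}

AF a: least fixpoint, start Z0 = {n2, n3}, add states with every successor in Z. Z1 = {n2, n3, n4}; fixed.
Sat(AF a) = {n2, n3, n4}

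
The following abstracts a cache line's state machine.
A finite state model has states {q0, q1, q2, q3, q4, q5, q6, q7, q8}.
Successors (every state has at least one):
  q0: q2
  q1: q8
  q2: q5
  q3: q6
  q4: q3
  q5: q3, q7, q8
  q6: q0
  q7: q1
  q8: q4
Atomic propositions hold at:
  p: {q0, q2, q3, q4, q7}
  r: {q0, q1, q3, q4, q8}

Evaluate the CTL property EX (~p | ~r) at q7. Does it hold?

Yes

Sat(~p) = {q1, q5, q6, q8}
Sat(~r) = {q2, q5, q6, q7}
Sat(~p | ~r) = {q1, q2, q5, q6, q7, q8}
Sat(EX (~p | ~r)) = {s : some successor in {q1, q2, q5, q6, q7, q8}} = {q0, q1, q2, q3, q5, q7}
q7 ∈ Sat(EX (~p | ~r)) = {q0, q1, q2, q3, q5, q7}, so the formula holds at q7.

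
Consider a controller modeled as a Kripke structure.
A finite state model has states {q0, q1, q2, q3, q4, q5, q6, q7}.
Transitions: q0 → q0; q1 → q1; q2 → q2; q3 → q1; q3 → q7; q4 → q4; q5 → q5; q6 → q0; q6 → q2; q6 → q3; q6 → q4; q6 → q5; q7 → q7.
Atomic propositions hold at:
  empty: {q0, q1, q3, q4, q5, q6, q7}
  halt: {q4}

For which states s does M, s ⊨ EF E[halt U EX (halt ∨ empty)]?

{q0, q1, q3, q4, q5, q6, q7}

Sat(halt ∨ empty) = {q0, q1, q3, q4, q5, q6, q7}
Sat(EX (halt ∨ empty)) = {s : some successor in {q0, q1, q3, q4, q5, q6, q7}} = {q0, q1, q3, q4, q5, q6, q7}
E[halt U EX (halt ∨ empty)]: least fixpoint, start Z0 = Sat(EX (halt ∨ empty)) = {q0, q1, q3, q4, q5, q6, q7}, add states in Sat(halt) with some successor in Z. Already a fixed point.
Sat(E[halt U EX (halt ∨ empty)]) = {q0, q1, q3, q4, q5, q6, q7}
EF E[halt U EX (halt ∨ empty)]: least fixpoint, start Z0 = {q0, q1, q3, q4, q5, q6, q7}, add states with some successor in Z. Already a fixed point.
Sat(EF E[halt U EX (halt ∨ empty)]) = {q0, q1, q3, q4, q5, q6, q7}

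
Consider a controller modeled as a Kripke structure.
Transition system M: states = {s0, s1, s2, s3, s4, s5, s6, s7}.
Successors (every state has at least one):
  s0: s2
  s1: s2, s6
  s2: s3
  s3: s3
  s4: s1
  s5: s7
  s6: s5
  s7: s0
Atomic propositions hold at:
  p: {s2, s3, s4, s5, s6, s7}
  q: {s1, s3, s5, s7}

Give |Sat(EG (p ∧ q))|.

Sat(p ∧ q) = {s3, s5, s7}
EG (p ∧ q): greatest fixpoint, start Z0 = {s3, s5, s7}, keep only states in Sat with some successor in Z. Z1 = {s3, s5}; Z2 = {s3}; fixed.
Sat(EG (p ∧ q)) = {s3}
|Sat(EG (p ∧ q))| = |{s3}| = 1.

1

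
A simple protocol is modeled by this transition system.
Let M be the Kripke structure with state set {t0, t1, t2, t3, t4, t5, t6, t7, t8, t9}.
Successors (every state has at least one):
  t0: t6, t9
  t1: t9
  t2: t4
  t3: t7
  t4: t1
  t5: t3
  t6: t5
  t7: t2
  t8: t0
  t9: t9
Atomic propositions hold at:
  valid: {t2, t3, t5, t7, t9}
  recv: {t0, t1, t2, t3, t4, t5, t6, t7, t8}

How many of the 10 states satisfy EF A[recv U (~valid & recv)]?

Sat(~valid) = {t0, t1, t4, t6, t8}
Sat(~valid & recv) = {t0, t1, t4, t6, t8}
A[recv U (~valid & recv)]: least fixpoint, start Z0 = Sat((~valid & recv)) = {t0, t1, t4, t6, t8}, add states in Sat(recv) with every successor in Z. Z1 = {t0, t1, t2, t4, t6, t8}; Z2 = {t0, t1, t2, t4, t6, t7, t8}; Z3 = {t0, t1, t2, t3, t4, t6, t7, t8}; Z4 = {t0, t1, t2, t3, t4, t5, t6, t7, t8}; fixed.
Sat(A[recv U (~valid & recv)]) = {t0, t1, t2, t3, t4, t5, t6, t7, t8}
EF A[recv U (~valid & recv)]: least fixpoint, start Z0 = {t0, t1, t2, t3, t4, t5, t6, t7, t8}, add states with some successor in Z. Already a fixed point.
Sat(EF A[recv U (~valid & recv)]) = {t0, t1, t2, t3, t4, t5, t6, t7, t8}
|Sat(EF A[recv U (~valid & recv)])| = |{t0, t1, t2, t3, t4, t5, t6, t7, t8}| = 9.

9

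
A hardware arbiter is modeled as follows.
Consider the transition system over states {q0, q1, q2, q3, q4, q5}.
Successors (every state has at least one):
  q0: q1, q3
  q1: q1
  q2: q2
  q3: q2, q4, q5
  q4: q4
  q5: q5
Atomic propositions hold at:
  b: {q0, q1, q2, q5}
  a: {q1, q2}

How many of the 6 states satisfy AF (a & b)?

Sat(a & b) = {q1, q2}
AF (a & b): least fixpoint, start Z0 = {q1, q2}, add states with every successor in Z. Already a fixed point.
Sat(AF (a & b)) = {q1, q2}
|Sat(AF (a & b))| = |{q1, q2}| = 2.

2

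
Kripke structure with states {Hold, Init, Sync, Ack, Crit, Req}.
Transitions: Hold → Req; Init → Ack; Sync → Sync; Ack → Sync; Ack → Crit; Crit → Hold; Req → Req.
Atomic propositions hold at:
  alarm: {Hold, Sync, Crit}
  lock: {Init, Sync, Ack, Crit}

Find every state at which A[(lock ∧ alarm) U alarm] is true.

Sat(lock ∧ alarm) = {Sync, Crit}
A[(lock ∧ alarm) U alarm]: least fixpoint, start Z0 = Sat(alarm) = {Hold, Sync, Crit}, add states in Sat(lock ∧ alarm) with every successor in Z. Already a fixed point.
Sat(A[(lock ∧ alarm) U alarm]) = {Hold, Sync, Crit}

{Hold, Sync, Crit}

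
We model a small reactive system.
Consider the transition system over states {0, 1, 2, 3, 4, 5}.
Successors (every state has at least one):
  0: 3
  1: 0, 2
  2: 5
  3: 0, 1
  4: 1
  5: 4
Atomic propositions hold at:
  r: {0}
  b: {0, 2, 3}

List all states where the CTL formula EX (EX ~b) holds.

Sat(~b) = {1, 4, 5}
Sat(EX ~b) = {s : some successor in {1, 4, 5}} = {2, 3, 4, 5}
Sat(EX (EX ~b)) = {s : some successor in {2, 3, 4, 5}} = {0, 1, 2, 5}

{0, 1, 2, 5}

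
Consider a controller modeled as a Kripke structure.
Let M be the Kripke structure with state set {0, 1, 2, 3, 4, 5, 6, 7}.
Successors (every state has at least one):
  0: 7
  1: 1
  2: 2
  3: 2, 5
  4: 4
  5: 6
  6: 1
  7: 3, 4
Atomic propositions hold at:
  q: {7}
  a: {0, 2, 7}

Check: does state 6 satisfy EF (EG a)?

EG a: greatest fixpoint, start Z0 = {0, 2, 7}, keep only states in Sat with some successor in Z. Z1 = {0, 2}; Z2 = {2}; fixed.
Sat(EG a) = {2}
EF (EG a): least fixpoint, start Z0 = {2}, add states with some successor in Z. Z1 = {2, 3}; Z2 = {2, 3, 7}; Z3 = {0, 2, 3, 7}; fixed.
Sat(EF (EG a)) = {0, 2, 3, 7}
6 ∉ Sat(EF (EG a)) = {0, 2, 3, 7}, so the formula does not hold at 6.

No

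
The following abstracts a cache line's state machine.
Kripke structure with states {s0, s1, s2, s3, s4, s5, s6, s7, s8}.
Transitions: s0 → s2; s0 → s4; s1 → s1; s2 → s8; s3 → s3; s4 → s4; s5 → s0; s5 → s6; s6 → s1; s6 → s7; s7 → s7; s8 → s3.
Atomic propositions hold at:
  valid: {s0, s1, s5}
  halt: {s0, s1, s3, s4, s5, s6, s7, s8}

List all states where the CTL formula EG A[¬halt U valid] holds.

{s1}

Sat(¬halt) = {s2}
A[¬halt U valid]: least fixpoint, start Z0 = Sat(valid) = {s0, s1, s5}, add states in Sat(¬halt) with every successor in Z. Already a fixed point.
Sat(A[¬halt U valid]) = {s0, s1, s5}
EG A[¬halt U valid]: greatest fixpoint, start Z0 = {s0, s1, s5}, keep only states in Sat with some successor in Z. Z1 = {s1, s5}; Z2 = {s1}; fixed.
Sat(EG A[¬halt U valid]) = {s1}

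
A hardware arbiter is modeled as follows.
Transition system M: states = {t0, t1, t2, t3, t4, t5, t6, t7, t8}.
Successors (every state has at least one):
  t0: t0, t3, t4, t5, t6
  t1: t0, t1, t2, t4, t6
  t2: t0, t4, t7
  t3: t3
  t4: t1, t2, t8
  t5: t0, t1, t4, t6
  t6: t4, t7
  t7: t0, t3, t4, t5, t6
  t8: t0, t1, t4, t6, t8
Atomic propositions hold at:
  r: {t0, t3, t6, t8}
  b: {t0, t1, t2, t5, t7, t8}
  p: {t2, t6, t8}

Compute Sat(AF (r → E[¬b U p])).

Sat(¬b) = {t3, t4, t6}
E[¬b U p]: least fixpoint, start Z0 = Sat(p) = {t2, t6, t8}, add states in Sat(¬b) with some successor in Z. Z1 = {t2, t4, t6, t8}; fixed.
Sat(E[¬b U p]) = {t2, t4, t6, t8}
Sat(r → E[¬b U p]) = {t1, t2, t4, t5, t6, t7, t8}
AF (r → E[¬b U p]): least fixpoint, start Z0 = {t1, t2, t4, t5, t6, t7, t8}, add states with every successor in Z. Already a fixed point.
Sat(AF (r → E[¬b U p])) = {t1, t2, t4, t5, t6, t7, t8}

{t1, t2, t4, t5, t6, t7, t8}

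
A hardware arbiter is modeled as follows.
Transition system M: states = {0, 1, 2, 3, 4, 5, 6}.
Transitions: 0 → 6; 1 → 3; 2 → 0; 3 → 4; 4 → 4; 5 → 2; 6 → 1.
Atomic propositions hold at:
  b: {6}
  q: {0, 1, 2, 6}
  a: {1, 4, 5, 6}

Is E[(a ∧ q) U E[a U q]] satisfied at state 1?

Yes

Sat(a ∧ q) = {1, 6}
E[a U q]: least fixpoint, start Z0 = Sat(q) = {0, 1, 2, 6}, add states in Sat(a) with some successor in Z. Z1 = {0, 1, 2, 5, 6}; fixed.
Sat(E[a U q]) = {0, 1, 2, 5, 6}
E[(a ∧ q) U E[a U q]]: least fixpoint, start Z0 = Sat(E[a U q]) = {0, 1, 2, 5, 6}, add states in Sat(a ∧ q) with some successor in Z. Already a fixed point.
Sat(E[(a ∧ q) U E[a U q]]) = {0, 1, 2, 5, 6}
1 ∈ Sat(E[(a ∧ q) U E[a U q]]) = {0, 1, 2, 5, 6}, so the formula holds at 1.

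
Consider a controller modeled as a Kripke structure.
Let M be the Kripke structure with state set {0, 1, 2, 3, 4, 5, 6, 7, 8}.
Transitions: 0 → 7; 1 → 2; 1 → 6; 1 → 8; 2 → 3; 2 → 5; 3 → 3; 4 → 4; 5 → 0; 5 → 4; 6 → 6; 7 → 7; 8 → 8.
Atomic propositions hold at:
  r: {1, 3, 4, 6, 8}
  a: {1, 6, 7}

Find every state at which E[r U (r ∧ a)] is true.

Sat(r ∧ a) = {1, 6}
E[r U (r ∧ a)]: least fixpoint, start Z0 = Sat((r ∧ a)) = {1, 6}, add states in Sat(r) with some successor in Z. Already a fixed point.
Sat(E[r U (r ∧ a)]) = {1, 6}

{1, 6}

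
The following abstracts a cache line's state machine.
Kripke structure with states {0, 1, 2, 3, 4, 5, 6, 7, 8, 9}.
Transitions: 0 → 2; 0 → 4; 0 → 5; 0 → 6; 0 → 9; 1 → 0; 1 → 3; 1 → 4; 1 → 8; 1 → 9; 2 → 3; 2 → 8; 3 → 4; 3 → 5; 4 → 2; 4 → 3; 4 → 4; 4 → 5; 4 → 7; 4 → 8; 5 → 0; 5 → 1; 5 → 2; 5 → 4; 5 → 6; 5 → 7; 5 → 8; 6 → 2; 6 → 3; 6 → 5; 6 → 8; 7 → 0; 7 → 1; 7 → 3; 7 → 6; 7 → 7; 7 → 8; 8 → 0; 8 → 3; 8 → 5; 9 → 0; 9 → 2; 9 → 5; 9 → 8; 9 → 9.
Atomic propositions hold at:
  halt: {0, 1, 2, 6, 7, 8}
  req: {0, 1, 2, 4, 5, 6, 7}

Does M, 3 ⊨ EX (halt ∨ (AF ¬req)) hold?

No

Sat(¬req) = {3, 8, 9}
AF ¬req: least fixpoint, start Z0 = {3, 8, 9}, add states with every successor in Z. Z1 = {2, 3, 8, 9}; fixed.
Sat(AF ¬req) = {2, 3, 8, 9}
Sat(halt ∨ (AF ¬req)) = {0, 1, 2, 3, 6, 7, 8, 9}
Sat(EX (halt ∨ (AF ¬req))) = {s : some successor in {0, 1, 2, 3, 6, 7, 8, 9}} = {0, 1, 2, 4, 5, 6, 7, 8, 9}
3 ∉ Sat(EX (halt ∨ (AF ¬req))) = {0, 1, 2, 4, 5, 6, 7, 8, 9}, so the formula does not hold at 3.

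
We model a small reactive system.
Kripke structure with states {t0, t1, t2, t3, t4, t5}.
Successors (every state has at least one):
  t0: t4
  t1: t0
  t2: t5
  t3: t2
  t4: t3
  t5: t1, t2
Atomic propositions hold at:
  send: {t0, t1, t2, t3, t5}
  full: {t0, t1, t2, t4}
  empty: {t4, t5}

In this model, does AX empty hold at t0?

Sat(AX empty) = {s : every successor in {t4, t5}} = {t0, t2}
t0 ∈ Sat(AX empty) = {t0, t2}, so the formula holds at t0.

Yes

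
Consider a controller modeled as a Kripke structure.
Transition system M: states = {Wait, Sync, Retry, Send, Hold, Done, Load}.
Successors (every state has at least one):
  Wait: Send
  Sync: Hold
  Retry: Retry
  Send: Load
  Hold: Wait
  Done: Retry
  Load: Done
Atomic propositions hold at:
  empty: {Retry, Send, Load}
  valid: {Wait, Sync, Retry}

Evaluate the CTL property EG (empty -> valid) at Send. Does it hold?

Sat(empty -> valid) = {Wait, Sync, Retry, Hold, Done}
EG (empty -> valid): greatest fixpoint, start Z0 = {Wait, Sync, Retry, Hold, Done}, keep only states in Sat with some successor in Z. Z1 = {Sync, Retry, Hold, Done}; Z2 = {Sync, Retry, Done}; Z3 = {Retry, Done}; fixed.
Sat(EG (empty -> valid)) = {Retry, Done}
Send ∉ Sat(EG (empty -> valid)) = {Retry, Done}, so the formula does not hold at Send.

No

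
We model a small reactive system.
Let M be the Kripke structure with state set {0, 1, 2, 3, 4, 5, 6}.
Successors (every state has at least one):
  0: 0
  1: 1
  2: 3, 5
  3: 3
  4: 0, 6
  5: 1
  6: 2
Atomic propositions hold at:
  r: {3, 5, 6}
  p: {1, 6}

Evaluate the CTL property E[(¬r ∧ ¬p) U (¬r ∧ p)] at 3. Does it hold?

No

Sat(¬r) = {0, 1, 2, 4}
Sat(¬p) = {0, 2, 3, 4, 5}
Sat(¬r ∧ ¬p) = {0, 2, 4}
Sat(¬r ∧ p) = {1}
E[(¬r ∧ ¬p) U (¬r ∧ p)]: least fixpoint, start Z0 = Sat((¬r ∧ p)) = {1}, add states in Sat(¬r ∧ ¬p) with some successor in Z. Already a fixed point.
Sat(E[(¬r ∧ ¬p) U (¬r ∧ p)]) = {1}
3 ∉ Sat(E[(¬r ∧ ¬p) U (¬r ∧ p)]) = {1}, so the formula does not hold at 3.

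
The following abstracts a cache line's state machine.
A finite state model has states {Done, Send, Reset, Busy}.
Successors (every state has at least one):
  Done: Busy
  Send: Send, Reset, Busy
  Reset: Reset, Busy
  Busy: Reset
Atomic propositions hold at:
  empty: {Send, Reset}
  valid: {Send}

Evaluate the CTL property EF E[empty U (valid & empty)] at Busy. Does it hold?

Sat(valid & empty) = {Send}
E[empty U (valid & empty)]: least fixpoint, start Z0 = Sat((valid & empty)) = {Send}, add states in Sat(empty) with some successor in Z. Already a fixed point.
Sat(E[empty U (valid & empty)]) = {Send}
EF E[empty U (valid & empty)]: least fixpoint, start Z0 = {Send}, add states with some successor in Z. Already a fixed point.
Sat(EF E[empty U (valid & empty)]) = {Send}
Busy ∉ Sat(EF E[empty U (valid & empty)]) = {Send}, so the formula does not hold at Busy.

No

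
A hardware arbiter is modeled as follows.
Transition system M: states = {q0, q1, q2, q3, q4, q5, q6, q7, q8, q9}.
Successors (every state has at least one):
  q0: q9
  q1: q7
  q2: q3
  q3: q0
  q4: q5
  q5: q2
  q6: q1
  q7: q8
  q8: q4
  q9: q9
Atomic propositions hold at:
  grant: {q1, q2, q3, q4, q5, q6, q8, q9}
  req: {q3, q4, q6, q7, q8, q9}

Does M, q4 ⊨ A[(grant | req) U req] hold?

Sat(grant | req) = {q1, q2, q3, q4, q5, q6, q7, q8, q9}
A[(grant | req) U req]: least fixpoint, start Z0 = Sat(req) = {q3, q4, q6, q7, q8, q9}, add states in Sat(grant | req) with every successor in Z. Z1 = {q1, q2, q3, q4, q6, q7, q8, q9}; Z2 = {q1, q2, q3, q4, q5, q6, q7, q8, q9}; fixed.
Sat(A[(grant | req) U req]) = {q1, q2, q3, q4, q5, q6, q7, q8, q9}
q4 ∈ Sat(A[(grant | req) U req]) = {q1, q2, q3, q4, q5, q6, q7, q8, q9}, so the formula holds at q4.

Yes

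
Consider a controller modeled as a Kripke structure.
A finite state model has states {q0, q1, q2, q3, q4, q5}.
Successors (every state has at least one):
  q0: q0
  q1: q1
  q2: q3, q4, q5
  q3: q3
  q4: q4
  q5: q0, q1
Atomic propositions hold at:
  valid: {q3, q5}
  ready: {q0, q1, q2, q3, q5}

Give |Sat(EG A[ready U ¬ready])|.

Sat(¬ready) = {q4}
A[ready U ¬ready]: least fixpoint, start Z0 = Sat(¬ready) = {q4}, add states in Sat(ready) with every successor in Z. Already a fixed point.
Sat(A[ready U ¬ready]) = {q4}
EG A[ready U ¬ready]: greatest fixpoint, start Z0 = {q4}, keep only states in Sat with some successor in Z. Already a fixed point.
Sat(EG A[ready U ¬ready]) = {q4}
|Sat(EG A[ready U ¬ready])| = |{q4}| = 1.

1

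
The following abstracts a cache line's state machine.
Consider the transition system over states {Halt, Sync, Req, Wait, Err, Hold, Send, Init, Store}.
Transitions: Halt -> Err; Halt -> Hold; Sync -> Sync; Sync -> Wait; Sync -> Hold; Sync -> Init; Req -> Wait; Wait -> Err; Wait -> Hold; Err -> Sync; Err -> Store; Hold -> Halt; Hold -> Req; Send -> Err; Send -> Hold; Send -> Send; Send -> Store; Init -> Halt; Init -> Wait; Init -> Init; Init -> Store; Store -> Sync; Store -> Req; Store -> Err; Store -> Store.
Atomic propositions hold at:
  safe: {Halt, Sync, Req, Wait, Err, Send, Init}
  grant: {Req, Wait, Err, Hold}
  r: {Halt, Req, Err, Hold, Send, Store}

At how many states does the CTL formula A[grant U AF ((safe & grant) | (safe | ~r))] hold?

Sat(safe & grant) = {Req, Wait, Err}
Sat(~r) = {Sync, Wait, Init}
Sat(safe | ~r) = {Halt, Sync, Req, Wait, Err, Send, Init}
Sat((safe & grant) | (safe | ~r)) = {Halt, Sync, Req, Wait, Err, Send, Init}
AF ((safe & grant) | (safe | ~r)): least fixpoint, start Z0 = {Halt, Sync, Req, Wait, Err, Send, Init}, add states with every successor in Z. Z1 = {Halt, Sync, Req, Wait, Err, Hold, Send, Init}; fixed.
Sat(AF ((safe & grant) | (safe | ~r))) = {Halt, Sync, Req, Wait, Err, Hold, Send, Init}
A[grant U AF ((safe & grant) | (safe | ~r))]: least fixpoint, start Z0 = Sat(AF ((safe & grant) | (safe | ~r))) = {Halt, Sync, Req, Wait, Err, Hold, Send, Init}, add states in Sat(grant) with every successor in Z. Already a fixed point.
Sat(A[grant U AF ((safe & grant) | (safe | ~r))]) = {Halt, Sync, Req, Wait, Err, Hold, Send, Init}
|Sat(A[grant U AF ((safe & grant) | (safe | ~r))])| = |{Halt, Sync, Req, Wait, Err, Hold, Send, Init}| = 8.

8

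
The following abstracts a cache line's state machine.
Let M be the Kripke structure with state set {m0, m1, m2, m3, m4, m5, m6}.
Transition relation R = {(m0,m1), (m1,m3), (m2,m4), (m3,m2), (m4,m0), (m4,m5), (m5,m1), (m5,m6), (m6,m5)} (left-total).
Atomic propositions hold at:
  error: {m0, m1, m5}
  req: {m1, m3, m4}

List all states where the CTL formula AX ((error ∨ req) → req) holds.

{m0, m1, m2, m3, m5}

Sat(error ∨ req) = {m0, m1, m3, m4, m5}
Sat((error ∨ req) → req) = {m1, m2, m3, m4, m6}
Sat(AX ((error ∨ req) → req)) = {s : every successor in {m1, m2, m3, m4, m6}} = {m0, m1, m2, m3, m5}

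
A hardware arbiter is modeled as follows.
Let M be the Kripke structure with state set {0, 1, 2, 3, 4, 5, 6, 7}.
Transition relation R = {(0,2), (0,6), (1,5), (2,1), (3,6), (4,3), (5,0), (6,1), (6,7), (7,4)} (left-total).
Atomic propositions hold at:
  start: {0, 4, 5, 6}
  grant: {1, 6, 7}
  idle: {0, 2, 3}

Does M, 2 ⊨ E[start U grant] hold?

E[start U grant]: least fixpoint, start Z0 = Sat(grant) = {1, 6, 7}, add states in Sat(start) with some successor in Z. Z1 = {0, 1, 6, 7}; Z2 = {0, 1, 5, 6, 7}; fixed.
Sat(E[start U grant]) = {0, 1, 5, 6, 7}
2 ∉ Sat(E[start U grant]) = {0, 1, 5, 6, 7}, so the formula does not hold at 2.

No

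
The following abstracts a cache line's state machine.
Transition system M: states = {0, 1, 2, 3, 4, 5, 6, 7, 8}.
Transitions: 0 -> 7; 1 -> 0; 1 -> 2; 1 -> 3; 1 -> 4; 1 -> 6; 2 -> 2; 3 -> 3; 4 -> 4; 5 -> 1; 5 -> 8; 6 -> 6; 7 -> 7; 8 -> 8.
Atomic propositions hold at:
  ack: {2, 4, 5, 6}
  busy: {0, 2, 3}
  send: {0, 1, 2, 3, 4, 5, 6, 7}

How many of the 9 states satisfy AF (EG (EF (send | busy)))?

8

Sat(send | busy) = {0, 1, 2, 3, 4, 5, 6, 7}
EF (send | busy): least fixpoint, start Z0 = {0, 1, 2, 3, 4, 5, 6, 7}, add states with some successor in Z. Already a fixed point.
Sat(EF (send | busy)) = {0, 1, 2, 3, 4, 5, 6, 7}
EG (EF (send | busy)): greatest fixpoint, start Z0 = {0, 1, 2, 3, 4, 5, 6, 7}, keep only states in Sat with some successor in Z. Already a fixed point.
Sat(EG (EF (send | busy))) = {0, 1, 2, 3, 4, 5, 6, 7}
AF (EG (EF (send | busy))): least fixpoint, start Z0 = {0, 1, 2, 3, 4, 5, 6, 7}, add states with every successor in Z. Already a fixed point.
Sat(AF (EG (EF (send | busy)))) = {0, 1, 2, 3, 4, 5, 6, 7}
|Sat(AF (EG (EF (send | busy))))| = |{0, 1, 2, 3, 4, 5, 6, 7}| = 8.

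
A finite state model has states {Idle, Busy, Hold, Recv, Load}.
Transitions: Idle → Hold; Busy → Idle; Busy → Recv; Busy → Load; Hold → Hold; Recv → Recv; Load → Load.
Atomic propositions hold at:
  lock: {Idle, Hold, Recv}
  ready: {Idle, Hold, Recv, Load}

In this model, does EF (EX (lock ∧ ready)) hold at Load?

Sat(lock ∧ ready) = {Idle, Hold, Recv}
Sat(EX (lock ∧ ready)) = {s : some successor in {Idle, Hold, Recv}} = {Idle, Busy, Hold, Recv}
EF (EX (lock ∧ ready)): least fixpoint, start Z0 = {Idle, Busy, Hold, Recv}, add states with some successor in Z. Already a fixed point.
Sat(EF (EX (lock ∧ ready))) = {Idle, Busy, Hold, Recv}
Load ∉ Sat(EF (EX (lock ∧ ready))) = {Idle, Busy, Hold, Recv}, so the formula does not hold at Load.

No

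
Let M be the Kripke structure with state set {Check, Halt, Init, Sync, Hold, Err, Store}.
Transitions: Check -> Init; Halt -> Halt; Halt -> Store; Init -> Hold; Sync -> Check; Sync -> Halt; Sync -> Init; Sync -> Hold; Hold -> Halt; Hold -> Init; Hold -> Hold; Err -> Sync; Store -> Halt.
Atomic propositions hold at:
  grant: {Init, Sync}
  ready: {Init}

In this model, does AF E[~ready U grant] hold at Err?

Sat(~ready) = {Check, Halt, Sync, Hold, Err, Store}
E[~ready U grant]: least fixpoint, start Z0 = Sat(grant) = {Init, Sync}, add states in Sat(~ready) with some successor in Z. Z1 = {Check, Init, Sync, Hold, Err}; fixed.
Sat(E[~ready U grant]) = {Check, Init, Sync, Hold, Err}
AF E[~ready U grant]: least fixpoint, start Z0 = {Check, Init, Sync, Hold, Err}, add states with every successor in Z. Already a fixed point.
Sat(AF E[~ready U grant]) = {Check, Init, Sync, Hold, Err}
Err ∈ Sat(AF E[~ready U grant]) = {Check, Init, Sync, Hold, Err}, so the formula holds at Err.

Yes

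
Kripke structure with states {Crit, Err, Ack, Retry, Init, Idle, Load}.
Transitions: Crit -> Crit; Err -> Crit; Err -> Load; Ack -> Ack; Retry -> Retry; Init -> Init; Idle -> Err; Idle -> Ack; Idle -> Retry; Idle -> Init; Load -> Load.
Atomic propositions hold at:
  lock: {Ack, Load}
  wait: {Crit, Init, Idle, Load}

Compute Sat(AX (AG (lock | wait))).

{Crit, Err, Ack, Init, Load}

Sat(lock | wait) = {Crit, Ack, Init, Idle, Load}
AG (lock | wait): greatest fixpoint, start Z0 = {Crit, Ack, Init, Idle, Load}, keep only states in Sat with every successor in Z. Z1 = {Crit, Ack, Init, Load}; fixed.
Sat(AG (lock | wait)) = {Crit, Ack, Init, Load}
Sat(AX (AG (lock | wait))) = {s : every successor in {Crit, Ack, Init, Load}} = {Crit, Err, Ack, Init, Load}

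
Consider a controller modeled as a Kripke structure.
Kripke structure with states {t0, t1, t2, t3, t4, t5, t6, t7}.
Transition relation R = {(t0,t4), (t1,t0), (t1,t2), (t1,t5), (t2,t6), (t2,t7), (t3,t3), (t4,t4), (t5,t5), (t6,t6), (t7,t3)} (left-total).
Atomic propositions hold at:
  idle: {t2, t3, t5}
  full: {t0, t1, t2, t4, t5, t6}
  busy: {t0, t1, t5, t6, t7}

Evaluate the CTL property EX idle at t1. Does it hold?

Sat(EX idle) = {s : some successor in {t2, t3, t5}} = {t1, t3, t5, t7}
t1 ∈ Sat(EX idle) = {t1, t3, t5, t7}, so the formula holds at t1.

Yes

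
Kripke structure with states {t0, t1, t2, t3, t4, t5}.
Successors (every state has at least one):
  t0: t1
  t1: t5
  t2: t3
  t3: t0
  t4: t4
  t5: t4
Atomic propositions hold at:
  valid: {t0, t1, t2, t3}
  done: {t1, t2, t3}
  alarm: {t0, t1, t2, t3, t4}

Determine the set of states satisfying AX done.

Sat(AX done) = {s : every successor in {t1, t2, t3}} = {t0, t2}

{t0, t2}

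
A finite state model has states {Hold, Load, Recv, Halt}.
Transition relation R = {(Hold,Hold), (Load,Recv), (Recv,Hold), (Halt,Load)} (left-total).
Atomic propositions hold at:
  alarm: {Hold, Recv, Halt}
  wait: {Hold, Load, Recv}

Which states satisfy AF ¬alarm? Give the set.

Sat(¬alarm) = {Load}
AF ¬alarm: least fixpoint, start Z0 = {Load}, add states with every successor in Z. Z1 = {Load, Halt}; fixed.
Sat(AF ¬alarm) = {Load, Halt}

{Load, Halt}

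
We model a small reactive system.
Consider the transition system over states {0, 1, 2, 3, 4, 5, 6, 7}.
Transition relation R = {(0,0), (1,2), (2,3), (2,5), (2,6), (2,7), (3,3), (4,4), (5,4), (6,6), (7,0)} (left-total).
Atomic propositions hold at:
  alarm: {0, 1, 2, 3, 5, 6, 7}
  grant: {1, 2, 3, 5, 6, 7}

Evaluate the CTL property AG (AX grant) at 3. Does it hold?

Sat(AX grant) = {s : every successor in {1, 2, 3, 5, 6, 7}} = {1, 2, 3, 6}
AG (AX grant): greatest fixpoint, start Z0 = {1, 2, 3, 6}, keep only states in Sat with every successor in Z. Z1 = {1, 3, 6}; Z2 = {3, 6}; fixed.
Sat(AG (AX grant)) = {3, 6}
3 ∈ Sat(AG (AX grant)) = {3, 6}, so the formula holds at 3.

Yes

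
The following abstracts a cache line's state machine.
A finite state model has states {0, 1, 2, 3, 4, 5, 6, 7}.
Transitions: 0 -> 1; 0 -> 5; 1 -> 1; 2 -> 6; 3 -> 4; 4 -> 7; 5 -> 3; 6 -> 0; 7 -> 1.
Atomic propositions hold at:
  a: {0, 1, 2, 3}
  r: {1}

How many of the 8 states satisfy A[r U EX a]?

Sat(EX a) = {s : some successor in {0, 1, 2, 3}} = {0, 1, 5, 6, 7}
A[r U EX a]: least fixpoint, start Z0 = Sat(EX a) = {0, 1, 5, 6, 7}, add states in Sat(r) with every successor in Z. Already a fixed point.
Sat(A[r U EX a]) = {0, 1, 5, 6, 7}
|Sat(A[r U EX a])| = |{0, 1, 5, 6, 7}| = 5.

5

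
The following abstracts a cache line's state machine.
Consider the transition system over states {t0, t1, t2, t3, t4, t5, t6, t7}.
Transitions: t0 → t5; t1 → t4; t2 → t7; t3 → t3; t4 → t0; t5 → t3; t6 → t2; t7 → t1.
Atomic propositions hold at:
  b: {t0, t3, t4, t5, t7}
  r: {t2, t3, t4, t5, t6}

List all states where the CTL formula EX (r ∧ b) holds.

Sat(r ∧ b) = {t3, t4, t5}
Sat(EX (r ∧ b)) = {s : some successor in {t3, t4, t5}} = {t0, t1, t3, t5}

{t0, t1, t3, t5}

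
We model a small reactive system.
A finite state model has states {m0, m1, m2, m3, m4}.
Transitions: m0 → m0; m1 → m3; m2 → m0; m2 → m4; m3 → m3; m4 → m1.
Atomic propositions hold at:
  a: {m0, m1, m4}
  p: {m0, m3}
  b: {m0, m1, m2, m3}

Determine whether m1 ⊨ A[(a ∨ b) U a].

Yes

Sat(a ∨ b) = {m0, m1, m2, m3, m4}
A[(a ∨ b) U a]: least fixpoint, start Z0 = Sat(a) = {m0, m1, m4}, add states in Sat(a ∨ b) with every successor in Z. Z1 = {m0, m1, m2, m4}; fixed.
Sat(A[(a ∨ b) U a]) = {m0, m1, m2, m4}
m1 ∈ Sat(A[(a ∨ b) U a]) = {m0, m1, m2, m4}, so the formula holds at m1.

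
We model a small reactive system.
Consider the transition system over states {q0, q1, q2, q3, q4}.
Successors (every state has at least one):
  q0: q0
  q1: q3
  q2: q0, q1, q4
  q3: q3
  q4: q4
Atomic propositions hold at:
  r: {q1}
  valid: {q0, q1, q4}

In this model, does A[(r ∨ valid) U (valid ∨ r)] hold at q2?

Sat(r ∨ valid) = {q0, q1, q4}
Sat(valid ∨ r) = {q0, q1, q4}
A[(r ∨ valid) U (valid ∨ r)]: least fixpoint, start Z0 = Sat((valid ∨ r)) = {q0, q1, q4}, add states in Sat(r ∨ valid) with every successor in Z. Already a fixed point.
Sat(A[(r ∨ valid) U (valid ∨ r)]) = {q0, q1, q4}
q2 ∉ Sat(A[(r ∨ valid) U (valid ∨ r)]) = {q0, q1, q4}, so the formula does not hold at q2.

No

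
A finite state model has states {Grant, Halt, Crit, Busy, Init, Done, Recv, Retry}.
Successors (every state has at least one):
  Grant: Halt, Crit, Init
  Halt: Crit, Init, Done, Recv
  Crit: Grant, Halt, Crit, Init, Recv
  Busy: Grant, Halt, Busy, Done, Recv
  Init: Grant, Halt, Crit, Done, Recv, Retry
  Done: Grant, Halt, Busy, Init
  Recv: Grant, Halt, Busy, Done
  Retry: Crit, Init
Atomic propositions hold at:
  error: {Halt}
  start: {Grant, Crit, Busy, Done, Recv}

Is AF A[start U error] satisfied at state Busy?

A[start U error]: least fixpoint, start Z0 = Sat(error) = {Halt}, add states in Sat(start) with every successor in Z. Already a fixed point.
Sat(A[start U error]) = {Halt}
AF A[start U error]: least fixpoint, start Z0 = {Halt}, add states with every successor in Z. Already a fixed point.
Sat(AF A[start U error]) = {Halt}
Busy ∉ Sat(AF A[start U error]) = {Halt}, so the formula does not hold at Busy.

No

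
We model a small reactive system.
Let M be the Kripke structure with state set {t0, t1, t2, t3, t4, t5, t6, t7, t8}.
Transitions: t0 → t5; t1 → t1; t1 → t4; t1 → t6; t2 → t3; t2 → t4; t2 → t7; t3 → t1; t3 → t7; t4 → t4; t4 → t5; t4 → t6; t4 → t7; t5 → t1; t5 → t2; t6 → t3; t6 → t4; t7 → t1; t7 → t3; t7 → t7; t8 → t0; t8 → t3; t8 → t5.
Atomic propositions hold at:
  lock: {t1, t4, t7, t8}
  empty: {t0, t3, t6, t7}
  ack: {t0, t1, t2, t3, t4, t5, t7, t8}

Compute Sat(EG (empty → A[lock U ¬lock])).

{t0, t1, t2, t3, t4, t5, t6, t8}

Sat(¬lock) = {t0, t2, t3, t5, t6}
A[lock U ¬lock]: least fixpoint, start Z0 = Sat(¬lock) = {t0, t2, t3, t5, t6}, add states in Sat(lock) with every successor in Z. Z1 = {t0, t2, t3, t5, t6, t8}; fixed.
Sat(A[lock U ¬lock]) = {t0, t2, t3, t5, t6, t8}
Sat(empty → A[lock U ¬lock]) = {t0, t1, t2, t3, t4, t5, t6, t8}
EG (empty → A[lock U ¬lock]): greatest fixpoint, start Z0 = {t0, t1, t2, t3, t4, t5, t6, t8}, keep only states in Sat with some successor in Z. Already a fixed point.
Sat(EG (empty → A[lock U ¬lock])) = {t0, t1, t2, t3, t4, t5, t6, t8}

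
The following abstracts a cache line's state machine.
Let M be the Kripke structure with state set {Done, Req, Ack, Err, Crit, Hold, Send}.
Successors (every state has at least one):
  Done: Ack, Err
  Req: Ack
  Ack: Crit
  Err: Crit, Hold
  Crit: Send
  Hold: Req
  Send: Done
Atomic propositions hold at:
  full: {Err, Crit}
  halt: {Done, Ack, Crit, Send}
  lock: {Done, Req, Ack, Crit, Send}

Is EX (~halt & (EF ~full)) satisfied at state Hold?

Yes

Sat(~halt) = {Req, Err, Hold}
Sat(~full) = {Done, Req, Ack, Hold, Send}
EF ~full: least fixpoint, start Z0 = {Done, Req, Ack, Hold, Send}, add states with some successor in Z. Z1 = {Done, Req, Ack, Err, Crit, Hold, Send}; fixed.
Sat(EF ~full) = {Done, Req, Ack, Err, Crit, Hold, Send}
Sat(~halt & (EF ~full)) = {Req, Err, Hold}
Sat(EX (~halt & (EF ~full))) = {s : some successor in {Req, Err, Hold}} = {Done, Err, Hold}
Hold ∈ Sat(EX (~halt & (EF ~full))) = {Done, Err, Hold}, so the formula holds at Hold.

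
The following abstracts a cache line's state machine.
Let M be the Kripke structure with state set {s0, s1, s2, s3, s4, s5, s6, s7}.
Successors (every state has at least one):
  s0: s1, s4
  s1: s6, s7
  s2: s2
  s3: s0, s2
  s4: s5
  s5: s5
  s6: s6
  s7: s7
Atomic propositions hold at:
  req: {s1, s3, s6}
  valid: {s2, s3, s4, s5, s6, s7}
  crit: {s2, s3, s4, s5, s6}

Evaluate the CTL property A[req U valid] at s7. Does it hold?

A[req U valid]: least fixpoint, start Z0 = Sat(valid) = {s2, s3, s4, s5, s6, s7}, add states in Sat(req) with every successor in Z. Z1 = {s1, s2, s3, s4, s5, s6, s7}; fixed.
Sat(A[req U valid]) = {s1, s2, s3, s4, s5, s6, s7}
s7 ∈ Sat(A[req U valid]) = {s1, s2, s3, s4, s5, s6, s7}, so the formula holds at s7.

Yes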